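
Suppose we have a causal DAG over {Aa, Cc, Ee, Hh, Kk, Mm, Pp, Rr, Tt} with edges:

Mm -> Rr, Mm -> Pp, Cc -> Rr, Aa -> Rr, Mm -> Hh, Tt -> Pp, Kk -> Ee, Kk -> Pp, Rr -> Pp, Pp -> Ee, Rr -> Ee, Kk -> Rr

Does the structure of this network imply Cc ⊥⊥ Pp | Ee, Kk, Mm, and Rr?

Yes

Enumerating the 6 paths from Cc to Pp and testing each for blocking by {Ee, Kk, Mm, Rr}:
  1. Cc → Rr → Ee ← Kk → Pp — Rr:chain[blocks]; Ee:collider[open]; Kk:fork[blocks] ⇒ blocked
  2. Cc → Rr → Ee ← Pp — Rr:chain[blocks]; Ee:collider[open] ⇒ blocked
  3. Cc → Rr ← Kk → Ee ← Pp — Rr:collider[open]; Kk:fork[blocks]; Ee:collider[open] ⇒ blocked
  4. Cc → Rr ← Kk → Pp — Rr:collider[open]; Kk:fork[blocks] ⇒ blocked
  5. Cc → Rr ← Mm → Pp — Rr:collider[open]; Mm:fork[blocks] ⇒ blocked
  6. Cc → Rr → Pp — Rr:chain[blocks] ⇒ blocked
Every path is blocked, so Cc and Pp are d-separated given {Ee, Kk, Mm, Rr}.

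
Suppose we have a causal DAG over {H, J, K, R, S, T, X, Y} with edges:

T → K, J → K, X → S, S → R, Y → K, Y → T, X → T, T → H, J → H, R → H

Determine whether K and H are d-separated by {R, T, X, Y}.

No — K and H are not d-separated given {R, T, X, Y}.

There are 5 undirected paths between K and H; checking each against the conditioning set {R, T, X, Y}:
  1. K ← T ← X → S → R → H — T:chain[blocks]; X:fork[blocks]; S:chain[open]; R:chain[blocks] ⇒ blocked
  2. K ← T → H — T:fork[blocks] ⇒ blocked
  3. K ← Y → T ← X → S → R → H — Y:fork[blocks]; T:collider[open]; X:fork[blocks]; S:chain[open]; R:chain[blocks] ⇒ blocked
  4. K ← Y → T → H — Y:fork[blocks]; T:chain[blocks] ⇒ blocked
  5. K ← J → H — J:fork[open] ⇒ active
At least one path is unblocked, so d-separation fails.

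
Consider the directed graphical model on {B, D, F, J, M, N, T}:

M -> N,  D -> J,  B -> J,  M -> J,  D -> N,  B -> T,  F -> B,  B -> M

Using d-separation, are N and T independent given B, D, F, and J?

4 paths connect N and T; each must be blocked for d-separation to hold:
Path 1: N ← D → J ← B → T
  D is a fork here and D is conditioned on, so the path is blocked at D.
Path 2: N ← D → J ← M ← B → T
  D is a fork here and D is conditioned on, so the path is blocked at D.
Path 3: N ← M → J ← B → T
  B is a fork here and B is conditioned on, so the path is blocked at B.
Path 4: N ← M ← B → T
  B is a fork here and B is conditioned on, so the path is blocked at B.
Since every path is blocked, d-separation holds.

Yes — N and T are d-separated given {B, D, F, J}.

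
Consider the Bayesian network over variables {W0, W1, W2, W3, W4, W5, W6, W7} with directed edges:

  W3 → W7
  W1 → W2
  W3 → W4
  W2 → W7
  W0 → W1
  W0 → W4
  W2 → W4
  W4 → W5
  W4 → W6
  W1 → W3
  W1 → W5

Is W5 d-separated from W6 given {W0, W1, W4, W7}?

Yes — W5 and W6 are d-separated given {W0, W1, W4, W7}.

There are 6 undirected paths between W5 and W6; checking each against the conditioning set {W0, W1, W4, W7}:
Path 1: W5 ← W1 → W2 → W7 ← W3 → W4 → W6
  W1 is a fork here and W1 is conditioned on, so the path is blocked at W1.
Path 2: W5 ← W1 → W2 → W4 → W6
  W1 is a fork here and W1 is conditioned on, so the path is blocked at W1.
Path 3: W5 ← W1 ← W0 → W4 → W6
  W1 is a chain here and W1 is conditioned on, so the path is blocked at W1.
Path 4: W5 ← W1 → W3 → W7 ← W2 → W4 → W6
  W1 is a fork here and W1 is conditioned on, so the path is blocked at W1.
Path 5: W5 ← W1 → W3 → W4 → W6
  W1 is a fork here and W1 is conditioned on, so the path is blocked at W1.
Path 6: W5 ← W4 → W6
  W4 is a fork here and W4 is conditioned on, so the path is blocked at W4.
All paths are blocked; W5 ⊥ W6 | {W0, W1, W4, W7} holds.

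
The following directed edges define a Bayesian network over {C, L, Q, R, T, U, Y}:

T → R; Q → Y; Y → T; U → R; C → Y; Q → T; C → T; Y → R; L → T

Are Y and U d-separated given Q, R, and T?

4 paths connect Y and U; each must be blocked for d-separation to hold:
Path 1: Y → T → R ← U
  T is a chain here and T is conditioned on, so the path is blocked at T.
Path 2: Y → R ← U
  R is a collider and R is conditioned on, which opens it — no node blocks this path, so it is active.
Path 3: Y ← Q → T → R ← U
  Q is a fork here and Q is conditioned on, so the path is blocked at Q.
Path 4: Y ← C → T → R ← U
  T is a chain here and T is conditioned on, so the path is blocked at T.
At least one path is unblocked, so d-separation fails.

No — Y and U are not d-separated given {Q, R, T}.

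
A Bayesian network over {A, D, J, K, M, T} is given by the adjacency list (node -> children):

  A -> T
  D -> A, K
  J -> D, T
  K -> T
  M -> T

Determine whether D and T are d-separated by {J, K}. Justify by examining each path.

There are 3 undirected paths between D and T; checking each against the conditioning set {J, K}:
Path 1: D → K → T
  K is a chain here and K is conditioned on, so the path is blocked at K.
Path 2: D ← J → T
  J is a fork here and J is conditioned on, so the path is blocked at J.
Path 3: D → A → T
  A is a chain and A is not conditioned on — no node blocks this path, so it is active.
Because an active path exists, D and T are not d-separated.

No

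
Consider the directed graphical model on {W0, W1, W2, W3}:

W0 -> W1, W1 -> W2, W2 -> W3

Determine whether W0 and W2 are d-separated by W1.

Yes

The only undirected path from W0 to W2 is:
Path 1: W0 → W1 → W2
  W1 is a chain here and W1 is conditioned on, so the path is blocked at W1.
All paths are blocked; W0 ⊥ W2 | {W1} holds.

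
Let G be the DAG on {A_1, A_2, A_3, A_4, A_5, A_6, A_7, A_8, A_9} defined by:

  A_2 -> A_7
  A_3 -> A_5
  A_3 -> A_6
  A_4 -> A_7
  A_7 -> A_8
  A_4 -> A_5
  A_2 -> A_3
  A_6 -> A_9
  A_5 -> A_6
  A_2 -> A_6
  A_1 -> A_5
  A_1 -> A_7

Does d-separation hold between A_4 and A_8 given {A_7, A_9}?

We examine all 6 paths between A_4 and A_8:
Path 1: A_4 → A_7 → A_8
  A_7 is a chain here and A_7 is conditioned on, so the path is blocked at A_7.
Path 2: A_4 → A_5 → A_6 ← A_2 → A_7 → A_8
  A_7 is a chain here and A_7 is conditioned on, so the path is blocked at A_7.
Path 3: A_4 → A_5 → A_6 ← A_3 ← A_2 → A_7 → A_8
  A_7 is a chain here and A_7 is conditioned on, so the path is blocked at A_7.
Path 4: A_4 → A_5 ← A_1 → A_7 → A_8
  A_7 is a chain here and A_7 is conditioned on, so the path is blocked at A_7.
Path 5: A_4 → A_5 ← A_3 → A_6 ← A_2 → A_7 → A_8
  A_7 is a chain here and A_7 is conditioned on, so the path is blocked at A_7.
Path 6: A_4 → A_5 ← A_3 ← A_2 → A_7 → A_8
  A_7 is a chain here and A_7 is conditioned on, so the path is blocked at A_7.
Since every path is blocked, d-separation holds.

Yes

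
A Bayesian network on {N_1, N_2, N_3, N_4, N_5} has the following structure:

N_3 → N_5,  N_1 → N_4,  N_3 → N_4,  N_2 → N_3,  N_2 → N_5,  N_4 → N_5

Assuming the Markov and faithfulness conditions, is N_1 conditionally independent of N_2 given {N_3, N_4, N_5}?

We examine all 4 paths between N_1 and N_2:
Path 1: N_1 → N_4 → N_5 ← N_3 ← N_2
  N_4 is a chain here and N_4 is conditioned on, so the path is blocked at N_4.
Path 2: N_1 → N_4 → N_5 ← N_2
  N_4 is a chain here and N_4 is conditioned on, so the path is blocked at N_4.
Path 3: N_1 → N_4 ← N_3 → N_5 ← N_2
  N_3 is a fork here and N_3 is conditioned on, so the path is blocked at N_3.
Path 4: N_1 → N_4 ← N_3 ← N_2
  N_3 is a chain here and N_3 is conditioned on, so the path is blocked at N_3.
All paths are blocked; N_1 ⊥ N_2 | {N_3, N_4, N_5} holds.

Yes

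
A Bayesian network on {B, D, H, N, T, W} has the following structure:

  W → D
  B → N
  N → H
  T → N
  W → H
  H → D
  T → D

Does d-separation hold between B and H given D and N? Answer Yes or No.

We examine all 3 paths between B and H:
Path 1: B → N → H
  N is a chain here and N is conditioned on, so the path is blocked at N.
Path 2: B → N ← T → D ← W → H
  N is a collider and N is conditioned on, which opens it; T is a fork and T is not conditioned on; D is a collider and D is conditioned on, which opens it; W is a fork and W is not conditioned on — no node blocks this path, so it is active.
Path 3: B → N ← T → D ← H
  N is a collider and N is conditioned on, which opens it; T is a fork and T is not conditioned on; D is a collider and D is conditioned on, which opens it — no node blocks this path, so it is active.
Because an active path exists, B and H are not d-separated.

No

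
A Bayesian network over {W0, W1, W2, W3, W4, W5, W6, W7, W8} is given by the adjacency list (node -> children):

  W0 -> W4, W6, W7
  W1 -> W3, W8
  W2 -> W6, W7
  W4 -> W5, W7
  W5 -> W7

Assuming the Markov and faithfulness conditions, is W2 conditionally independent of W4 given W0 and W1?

Yes

There are 6 undirected paths between W2 and W4; checking each against the conditioning set {W0, W1}:
  1. W2 → W7 ← W5 ← W4 — W7:collider[blocks]; W5:chain[open] ⇒ blocked
  2. W2 → W7 ← W4 — W7:collider[blocks] ⇒ blocked
  3. W2 → W7 ← W0 → W4 — W7:collider[blocks]; W0:fork[blocks] ⇒ blocked
  4. W2 → W6 ← W0 → W7 ← W5 ← W4 — W6:collider[blocks]; W0:fork[blocks]; W7:collider[blocks]; W5:chain[open] ⇒ blocked
  5. W2 → W6 ← W0 → W7 ← W4 — W6:collider[blocks]; W0:fork[blocks]; W7:collider[blocks] ⇒ blocked
  6. W2 → W6 ← W0 → W4 — W6:collider[blocks]; W0:fork[blocks] ⇒ blocked
Since every path is blocked, d-separation holds.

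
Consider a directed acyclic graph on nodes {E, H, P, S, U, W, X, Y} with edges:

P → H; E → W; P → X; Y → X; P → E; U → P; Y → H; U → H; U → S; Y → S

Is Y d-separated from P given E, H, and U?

We examine all 5 paths between Y and P:
  1. Y → X ← P — X:collider[blocks] ⇒ blocked
  2. Y → S ← U → P — S:collider[blocks]; U:fork[blocks] ⇒ blocked
  3. Y → S ← U → H ← P — S:collider[blocks]; U:fork[blocks]; H:collider[open] ⇒ blocked
  4. Y → H ← P — H:collider[open] ⇒ active
  5. Y → H ← U → P — H:collider[open]; U:fork[blocks] ⇒ blocked
At least one path is unblocked, so d-separation fails.

No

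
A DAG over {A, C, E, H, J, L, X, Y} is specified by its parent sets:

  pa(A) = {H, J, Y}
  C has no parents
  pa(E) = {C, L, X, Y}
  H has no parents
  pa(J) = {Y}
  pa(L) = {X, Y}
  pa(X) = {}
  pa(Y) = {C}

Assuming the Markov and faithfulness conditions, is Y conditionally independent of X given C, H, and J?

Yes — Y and X are d-separated given {C, H, J}.

There are 6 undirected paths between Y and X; checking each against the conditioning set {C, H, J}:
  1. Y → E ← L ← X — E:collider[blocks]; L:chain[open] ⇒ blocked
  2. Y → E ← X — E:collider[blocks] ⇒ blocked
  3. Y → L → E ← X — L:chain[open]; E:collider[blocks] ⇒ blocked
  4. Y → L ← X — L:collider[blocks] ⇒ blocked
  5. Y ← C → E ← L ← X — C:fork[blocks]; E:collider[blocks]; L:chain[open] ⇒ blocked
  6. Y ← C → E ← X — C:fork[blocks]; E:collider[blocks] ⇒ blocked
Since every path is blocked, d-separation holds.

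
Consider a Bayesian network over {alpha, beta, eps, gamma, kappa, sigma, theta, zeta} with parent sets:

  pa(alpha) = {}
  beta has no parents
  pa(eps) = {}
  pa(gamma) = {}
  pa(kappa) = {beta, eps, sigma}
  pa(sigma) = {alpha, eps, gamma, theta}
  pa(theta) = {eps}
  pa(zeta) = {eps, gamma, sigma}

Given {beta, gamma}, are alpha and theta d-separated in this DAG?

Yes

Enumerating the 5 paths from alpha to theta and testing each for blocking by {beta, gamma}:
Path 1: alpha → sigma → kappa ← eps → theta
  kappa is a collider here and neither kappa nor any of its descendants is conditioned on, so the collider stays closed — the path is blocked at kappa.
Path 2: alpha → sigma ← theta
  sigma is a collider here and neither sigma nor any of its descendants is conditioned on, so the collider stays closed — the path is blocked at sigma.
Path 3: alpha → sigma ← gamma → zeta ← eps → theta
  sigma is a collider here and neither sigma nor any of its descendants is conditioned on, so the collider stays closed — the path is blocked at sigma.
Path 4: alpha → sigma ← eps → theta
  sigma is a collider here and neither sigma nor any of its descendants is conditioned on, so the collider stays closed — the path is blocked at sigma.
Path 5: alpha → sigma → zeta ← eps → theta
  zeta is a collider here and neither zeta nor any of its descendants is conditioned on, so the collider stays closed — the path is blocked at zeta.
All paths are blocked; alpha ⊥ theta | {beta, gamma} holds.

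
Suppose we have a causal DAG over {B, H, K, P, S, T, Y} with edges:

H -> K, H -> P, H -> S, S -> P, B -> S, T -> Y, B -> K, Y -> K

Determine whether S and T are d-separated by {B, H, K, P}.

Enumerating the 3 paths from S to T and testing each for blocking by {B, H, K, P}:
Path 1: S → P ← H → K ← Y ← T
  H is a fork here and H is conditioned on, so the path is blocked at H.
Path 2: S ← B → K ← Y ← T
  B is a fork here and B is conditioned on, so the path is blocked at B.
Path 3: S ← H → K ← Y ← T
  H is a fork here and H is conditioned on, so the path is blocked at H.
All paths are blocked; S ⊥ T | {B, H, K, P} holds.

Yes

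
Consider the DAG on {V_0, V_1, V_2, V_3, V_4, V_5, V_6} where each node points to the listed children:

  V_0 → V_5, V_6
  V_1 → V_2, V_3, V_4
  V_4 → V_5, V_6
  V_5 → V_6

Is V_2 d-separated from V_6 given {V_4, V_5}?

There are 3 undirected paths between V_2 and V_6; checking each against the conditioning set {V_4, V_5}:
  1. V_2 ← V_1 → V_4 → V_6 — V_1:fork[open]; V_4:chain[blocks] ⇒ blocked
  2. V_2 ← V_1 → V_4 → V_5 ← V_0 → V_6 — V_1:fork[open]; V_4:chain[blocks]; V_5:collider[open]; V_0:fork[open] ⇒ blocked
  3. V_2 ← V_1 → V_4 → V_5 → V_6 — V_1:fork[open]; V_4:chain[blocks]; V_5:chain[blocks] ⇒ blocked
Every path is blocked, so V_2 and V_6 are d-separated given {V_4, V_5}.

Yes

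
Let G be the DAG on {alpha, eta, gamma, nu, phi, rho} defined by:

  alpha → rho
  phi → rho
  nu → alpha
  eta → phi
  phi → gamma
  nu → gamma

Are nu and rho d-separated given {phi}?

Enumerating the 2 paths from nu to rho and testing each for blocking by {phi}:
Path 1: nu → gamma ← phi → rho
  gamma is a collider here and neither gamma nor any of its descendants is conditioned on, so the collider stays closed — the path is blocked at gamma.
Path 2: nu → alpha → rho
  alpha is a chain and alpha is not conditioned on — no node blocks this path, so it is active.
Because an active path exists, nu and rho are not d-separated.

No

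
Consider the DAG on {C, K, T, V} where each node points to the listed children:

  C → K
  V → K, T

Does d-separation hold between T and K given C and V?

The only undirected path from T to K is:
Path 1: T ← V → K
  V is a fork here and V is conditioned on, so the path is blocked at V.
All paths are blocked; T ⊥ K | {C, V} holds.

Yes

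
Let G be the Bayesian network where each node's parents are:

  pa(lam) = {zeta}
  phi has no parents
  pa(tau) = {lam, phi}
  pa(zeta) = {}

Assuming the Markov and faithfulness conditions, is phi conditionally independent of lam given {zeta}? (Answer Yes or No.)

There is one path between phi and lam:
Path 1: phi → tau ← lam
  tau is a collider here and neither tau nor any of its descendants is conditioned on, so the collider stays closed — the path is blocked at tau.
Since every path is blocked, d-separation holds.

Yes — phi and lam are d-separated given {zeta}.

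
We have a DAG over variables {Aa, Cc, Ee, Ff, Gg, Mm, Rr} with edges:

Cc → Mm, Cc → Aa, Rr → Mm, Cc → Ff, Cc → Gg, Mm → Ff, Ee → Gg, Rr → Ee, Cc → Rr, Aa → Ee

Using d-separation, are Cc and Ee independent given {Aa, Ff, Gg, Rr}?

No

There are 5 undirected paths between Cc and Ee; checking each against the conditioning set {Aa, Ff, Gg, Rr}:
  1. Cc → Rr → Ee — Rr:chain[blocks] ⇒ blocked
  2. Cc → Gg ← Ee — Gg:collider[open] ⇒ active
  3. Cc → Ff ← Mm ← Rr → Ee — Ff:collider[open]; Mm:chain[open]; Rr:fork[blocks] ⇒ blocked
  4. Cc → Mm ← Rr → Ee — Mm:collider[open]; Rr:fork[blocks] ⇒ blocked
  5. Cc → Aa → Ee — Aa:chain[blocks] ⇒ blocked
Because an active path exists, Cc and Ee are not d-separated.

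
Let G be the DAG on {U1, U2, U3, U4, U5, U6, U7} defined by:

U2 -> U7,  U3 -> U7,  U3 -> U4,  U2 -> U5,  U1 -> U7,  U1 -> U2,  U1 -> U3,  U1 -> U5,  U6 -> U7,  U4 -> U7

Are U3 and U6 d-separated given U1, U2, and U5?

Yes

There are 5 undirected paths between U3 and U6; checking each against the conditioning set {U1, U2, U5}:
Path 1: U3 → U7 ← U6
  U7 is a collider here and neither U7 nor any of its descendants is conditioned on, so the collider stays closed — the path is blocked at U7.
Path 2: U3 ← U1 → U7 ← U6
  U1 is a fork here and U1 is conditioned on, so the path is blocked at U1.
Path 3: U3 ← U1 → U2 → U7 ← U6
  U1 is a fork here and U1 is conditioned on, so the path is blocked at U1.
Path 4: U3 ← U1 → U5 ← U2 → U7 ← U6
  U1 is a fork here and U1 is conditioned on, so the path is blocked at U1.
Path 5: U3 → U4 → U7 ← U6
  U7 is a collider here and neither U7 nor any of its descendants is conditioned on, so the collider stays closed — the path is blocked at U7.
Every path is blocked, so U3 and U6 are d-separated given {U1, U2, U5}.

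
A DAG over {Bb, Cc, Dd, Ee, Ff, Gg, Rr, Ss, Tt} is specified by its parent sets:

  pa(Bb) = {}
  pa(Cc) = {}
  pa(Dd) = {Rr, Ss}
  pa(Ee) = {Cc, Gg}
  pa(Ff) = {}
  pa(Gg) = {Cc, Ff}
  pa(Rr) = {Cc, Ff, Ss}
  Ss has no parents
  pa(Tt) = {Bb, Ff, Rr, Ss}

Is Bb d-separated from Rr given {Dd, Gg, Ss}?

Enumerating the 6 paths from Bb to Rr and testing each for blocking by {Dd, Gg, Ss}:
Path 1: Bb → Tt ← Ss → Dd ← Rr
  Tt is a collider here and neither Tt nor any of its descendants is conditioned on, so the collider stays closed — the path is blocked at Tt.
Path 2: Bb → Tt ← Ss → Rr
  Tt is a collider here and neither Tt nor any of its descendants is conditioned on, so the collider stays closed — the path is blocked at Tt.
Path 3: Bb → Tt ← Rr
  Tt is a collider here and neither Tt nor any of its descendants is conditioned on, so the collider stays closed — the path is blocked at Tt.
Path 4: Bb → Tt ← Ff → Gg → Ee ← Cc → Rr
  Tt is a collider here and neither Tt nor any of its descendants is conditioned on, so the collider stays closed — the path is blocked at Tt.
Path 5: Bb → Tt ← Ff → Gg ← Cc → Rr
  Tt is a collider here and neither Tt nor any of its descendants is conditioned on, so the collider stays closed — the path is blocked at Tt.
Path 6: Bb → Tt ← Ff → Rr
  Tt is a collider here and neither Tt nor any of its descendants is conditioned on, so the collider stays closed — the path is blocked at Tt.
Since every path is blocked, d-separation holds.

Yes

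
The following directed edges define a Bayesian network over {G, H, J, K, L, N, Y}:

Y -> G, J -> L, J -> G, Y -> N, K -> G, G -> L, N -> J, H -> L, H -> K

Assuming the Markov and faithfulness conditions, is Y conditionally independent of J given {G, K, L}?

There are 4 undirected paths between Y and J; checking each against the conditioning set {G, K, L}:
Path 1: Y → N → J
  N is a chain and N is not conditioned on — no node blocks this path, so it is active.
Path 2: Y → G ← J
  G is a collider and G is conditioned on, which opens it — no node blocks this path, so it is active.
Path 3: Y → G → L ← J
  G is a chain here and G is conditioned on, so the path is blocked at G.
Path 4: Y → G ← K ← H → L ← J
  K is a chain here and K is conditioned on, so the path is blocked at K.
Since the path Y → N → J is active, Y and J are not d-separated given {G, K, L}.

No — Y and J are not d-separated given {G, K, L}.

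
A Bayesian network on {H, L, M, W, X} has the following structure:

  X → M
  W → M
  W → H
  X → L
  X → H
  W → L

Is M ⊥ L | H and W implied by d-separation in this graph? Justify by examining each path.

There are 4 undirected paths between M and L; checking each against the conditioning set {H, W}:
Path 1: M ← X → L
  X is a fork and X is not conditioned on — no node blocks this path, so it is active.
Path 2: M ← X → H ← W → L
  W is a fork here and W is conditioned on, so the path is blocked at W.
Path 3: M ← W → L
  W is a fork here and W is conditioned on, so the path is blocked at W.
Path 4: M ← W → H ← X → L
  W is a fork here and W is conditioned on, so the path is blocked at W.
At least one path is unblocked, so d-separation fails.

No — M and L are not d-separated given {H, W}.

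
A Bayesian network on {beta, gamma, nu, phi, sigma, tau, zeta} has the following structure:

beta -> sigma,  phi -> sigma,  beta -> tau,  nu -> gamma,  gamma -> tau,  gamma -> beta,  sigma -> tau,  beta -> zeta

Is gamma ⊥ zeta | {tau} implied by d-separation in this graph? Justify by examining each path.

Enumerating the 3 paths from gamma to zeta and testing each for blocking by {tau}:
Path 1: gamma → tau ← beta → zeta
  tau is a collider and tau is conditioned on, which opens it; beta is a fork and beta is not conditioned on — no node blocks this path, so it is active.
Path 2: gamma → tau ← sigma ← beta → zeta
  tau is a collider and tau is conditioned on, which opens it; sigma is a chain and sigma is not conditioned on; beta is a fork and beta is not conditioned on — no node blocks this path, so it is active.
Path 3: gamma → beta → zeta
  beta is a chain and beta is not conditioned on — no node blocks this path, so it is active.
Because an active path exists, gamma and zeta are not d-separated.

No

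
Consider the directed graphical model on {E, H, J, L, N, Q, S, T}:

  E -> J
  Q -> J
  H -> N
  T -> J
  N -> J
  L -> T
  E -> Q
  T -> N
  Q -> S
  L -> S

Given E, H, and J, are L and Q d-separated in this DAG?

No — L and Q are not d-separated given {E, H, J}.

There are 5 undirected paths between L and Q; checking each against the conditioning set {E, H, J}:
  1. L → S ← Q — S:collider[blocks] ⇒ blocked
  2. L → T → N → J ← Q — T:chain[open]; N:chain[open]; J:collider[open] ⇒ active
  3. L → T → N → J ← E → Q — T:chain[open]; N:chain[open]; J:collider[open]; E:fork[blocks] ⇒ blocked
  4. L → T → J ← Q — T:chain[open]; J:collider[open] ⇒ active
  5. L → T → J ← E → Q — T:chain[open]; J:collider[open]; E:fork[blocks] ⇒ blocked
At least one path is unblocked, so d-separation fails.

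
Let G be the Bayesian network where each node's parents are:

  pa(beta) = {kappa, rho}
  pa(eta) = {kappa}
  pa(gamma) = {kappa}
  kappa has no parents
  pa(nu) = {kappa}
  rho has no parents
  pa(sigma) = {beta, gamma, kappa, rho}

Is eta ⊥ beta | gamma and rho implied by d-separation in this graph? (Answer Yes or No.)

5 paths connect eta and beta; each must be blocked for d-separation to hold:
Path 1: eta ← kappa → gamma → sigma ← beta
  gamma is a chain here and gamma is conditioned on, so the path is blocked at gamma.
Path 2: eta ← kappa → gamma → sigma ← rho → beta
  gamma is a chain here and gamma is conditioned on, so the path is blocked at gamma.
Path 3: eta ← kappa → sigma ← beta
  sigma is a collider here and neither sigma nor any of its descendants is conditioned on, so the collider stays closed — the path is blocked at sigma.
Path 4: eta ← kappa → sigma ← rho → beta
  sigma is a collider here and neither sigma nor any of its descendants is conditioned on, so the collider stays closed — the path is blocked at sigma.
Path 5: eta ← kappa → beta
  kappa is a fork and kappa is not conditioned on — no node blocks this path, so it is active.
Since the path eta ← kappa → beta is active, eta and beta are not d-separated given {gamma, rho}.

No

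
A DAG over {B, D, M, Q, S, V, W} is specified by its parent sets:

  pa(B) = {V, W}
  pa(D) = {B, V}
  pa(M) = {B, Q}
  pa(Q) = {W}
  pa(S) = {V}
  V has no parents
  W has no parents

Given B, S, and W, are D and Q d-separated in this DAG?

Yes

4 paths connect D and Q; each must be blocked for d-separation to hold:
Path 1: D ← B ← W → Q
  B is a chain here and B is conditioned on, so the path is blocked at B.
Path 2: D ← B → M ← Q
  B is a fork here and B is conditioned on, so the path is blocked at B.
Path 3: D ← V → B ← W → Q
  W is a fork here and W is conditioned on, so the path is blocked at W.
Path 4: D ← V → B → M ← Q
  B is a chain here and B is conditioned on, so the path is blocked at B.
All paths are blocked; D ⊥ Q | {B, S, W} holds.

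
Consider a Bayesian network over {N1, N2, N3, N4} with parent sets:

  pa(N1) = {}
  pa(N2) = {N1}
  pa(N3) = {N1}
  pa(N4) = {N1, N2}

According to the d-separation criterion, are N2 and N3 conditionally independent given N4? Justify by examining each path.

2 paths connect N2 and N3; each must be blocked for d-separation to hold:
Path 1: N2 ← N1 → N3
  N1 is a fork and N1 is not conditioned on — no node blocks this path, so it is active.
Path 2: N2 → N4 ← N1 → N3
  N4 is a collider and N4 is conditioned on, which opens it; N1 is a fork and N1 is not conditioned on — no node blocks this path, so it is active.
At least one path is unblocked, so d-separation fails.

No — N2 and N3 are not d-separated given {N4}.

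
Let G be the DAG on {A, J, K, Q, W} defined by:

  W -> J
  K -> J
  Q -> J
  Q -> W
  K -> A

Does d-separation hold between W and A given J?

Enumerating the 2 paths from W to A and testing each for blocking by {J}:
Path 1: W → J ← K → A
  J is a collider and J is conditioned on, which opens it; K is a fork and K is not conditioned on — no node blocks this path, so it is active.
Path 2: W ← Q → J ← K → A
  Q is a fork and Q is not conditioned on; J is a collider and J is conditioned on, which opens it; K is a fork and K is not conditioned on — no node blocks this path, so it is active.
Because an active path exists, W and A are not d-separated.

No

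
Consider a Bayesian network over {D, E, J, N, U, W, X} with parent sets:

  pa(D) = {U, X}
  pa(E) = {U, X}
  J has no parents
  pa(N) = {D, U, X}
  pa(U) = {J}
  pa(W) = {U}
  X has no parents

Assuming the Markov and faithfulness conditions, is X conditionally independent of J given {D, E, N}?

There are 5 undirected paths between X and J; checking each against the conditioning set {D, E, N}:
Path 1: X → N ← U ← J
  N is a collider and N is conditioned on, which opens it; U is a chain and U is not conditioned on — no node blocks this path, so it is active.
Path 2: X → N ← D ← U ← J
  D is a chain here and D is conditioned on, so the path is blocked at D.
Path 3: X → D → N ← U ← J
  D is a chain here and D is conditioned on, so the path is blocked at D.
Path 4: X → D ← U ← J
  D is a collider and D is conditioned on, which opens it; U is a chain and U is not conditioned on — no node blocks this path, so it is active.
Path 5: X → E ← U ← J
  E is a collider and E is conditioned on, which opens it; U is a chain and U is not conditioned on — no node blocks this path, so it is active.
At least one path is unblocked, so d-separation fails.

No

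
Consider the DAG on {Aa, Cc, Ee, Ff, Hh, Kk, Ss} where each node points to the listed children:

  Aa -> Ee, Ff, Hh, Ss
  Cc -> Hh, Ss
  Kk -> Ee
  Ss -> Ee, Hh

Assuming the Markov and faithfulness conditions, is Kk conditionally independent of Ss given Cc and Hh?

Enumerating the 4 paths from Kk to Ss and testing each for blocking by {Cc, Hh}:
Path 1: Kk → Ee ← Aa → Hh ← Cc → Ss
  Ee is a collider here and neither Ee nor any of its descendants is conditioned on, so the collider stays closed — the path is blocked at Ee.
Path 2: Kk → Ee ← Aa → Hh ← Ss
  Ee is a collider here and neither Ee nor any of its descendants is conditioned on, so the collider stays closed — the path is blocked at Ee.
Path 3: Kk → Ee ← Aa → Ss
  Ee is a collider here and neither Ee nor any of its descendants is conditioned on, so the collider stays closed — the path is blocked at Ee.
Path 4: Kk → Ee ← Ss
  Ee is a collider here and neither Ee nor any of its descendants is conditioned on, so the collider stays closed — the path is blocked at Ee.
Every path is blocked, so Kk and Ss are d-separated given {Cc, Hh}.

Yes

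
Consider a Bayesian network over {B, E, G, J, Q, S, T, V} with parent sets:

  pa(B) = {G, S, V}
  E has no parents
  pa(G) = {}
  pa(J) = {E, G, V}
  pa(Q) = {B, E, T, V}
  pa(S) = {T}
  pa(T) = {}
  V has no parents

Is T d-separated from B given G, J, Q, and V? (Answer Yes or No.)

There are 6 undirected paths between T and B; checking each against the conditioning set {G, J, Q, V}:
Path 1: T → Q ← B
  Q is a collider and Q is conditioned on, which opens it — no node blocks this path, so it is active.
Path 2: T → Q ← V → B
  V is a fork here and V is conditioned on, so the path is blocked at V.
Path 3: T → Q ← V → J ← G → B
  V is a fork here and V is conditioned on, so the path is blocked at V.
Path 4: T → Q ← E → J ← V → B
  V is a fork here and V is conditioned on, so the path is blocked at V.
Path 5: T → Q ← E → J ← G → B
  G is a fork here and G is conditioned on, so the path is blocked at G.
Path 6: T → S → B
  S is a chain and S is not conditioned on — no node blocks this path, so it is active.
Since the path T → Q ← B is active, T and B are not d-separated given {G, J, Q, V}.

No — T and B are not d-separated given {G, J, Q, V}.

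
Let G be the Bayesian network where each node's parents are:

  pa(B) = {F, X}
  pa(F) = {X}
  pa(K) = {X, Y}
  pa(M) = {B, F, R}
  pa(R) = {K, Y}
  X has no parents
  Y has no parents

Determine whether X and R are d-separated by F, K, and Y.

Enumerating the 6 paths from X to R and testing each for blocking by {F, K, Y}:
  1. X → F → B → M ← R — F:chain[blocks]; B:chain[open]; M:collider[blocks] ⇒ blocked
  2. X → F → M ← R — F:chain[blocks]; M:collider[blocks] ⇒ blocked
  3. X → K → R — K:chain[blocks] ⇒ blocked
  4. X → K ← Y → R — K:collider[open]; Y:fork[blocks] ⇒ blocked
  5. X → B ← F → M ← R — B:collider[blocks]; F:fork[blocks]; M:collider[blocks] ⇒ blocked
  6. X → B → M ← R — B:chain[open]; M:collider[blocks] ⇒ blocked
Every path is blocked, so X and R are d-separated given {F, K, Y}.

Yes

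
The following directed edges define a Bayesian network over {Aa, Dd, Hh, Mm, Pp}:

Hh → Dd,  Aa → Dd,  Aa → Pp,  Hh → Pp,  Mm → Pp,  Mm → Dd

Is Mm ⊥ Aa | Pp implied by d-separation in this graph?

4 paths connect Mm and Aa; each must be blocked for d-separation to hold:
  1. Mm → Dd ← Aa — Dd:collider[blocks] ⇒ blocked
  2. Mm → Dd ← Hh → Pp ← Aa — Dd:collider[blocks]; Hh:fork[open]; Pp:collider[open] ⇒ blocked
  3. Mm → Pp ← Aa — Pp:collider[open] ⇒ active
  4. Mm → Pp ← Hh → Dd ← Aa — Pp:collider[open]; Hh:fork[open]; Dd:collider[blocks] ⇒ blocked
At least one path is unblocked, so d-separation fails.

No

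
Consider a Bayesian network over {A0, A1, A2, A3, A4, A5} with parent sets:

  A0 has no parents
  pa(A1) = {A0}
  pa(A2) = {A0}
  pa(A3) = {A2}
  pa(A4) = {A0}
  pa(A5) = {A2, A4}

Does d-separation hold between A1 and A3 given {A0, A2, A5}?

Yes — A1 and A3 are d-separated given {A0, A2, A5}.

We examine all 2 paths between A1 and A3:
  1. A1 ← A0 → A2 → A3 — A0:fork[blocks]; A2:chain[blocks] ⇒ blocked
  2. A1 ← A0 → A4 → A5 ← A2 → A3 — A0:fork[blocks]; A4:chain[open]; A5:collider[open]; A2:fork[blocks] ⇒ blocked
Since every path is blocked, d-separation holds.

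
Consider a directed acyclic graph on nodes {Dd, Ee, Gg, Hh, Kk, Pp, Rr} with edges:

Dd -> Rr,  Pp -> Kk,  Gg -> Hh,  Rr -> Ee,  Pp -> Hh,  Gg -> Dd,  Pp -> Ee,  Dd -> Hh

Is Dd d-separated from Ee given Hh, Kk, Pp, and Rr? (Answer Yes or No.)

Yes

Enumerating the 3 paths from Dd to Ee and testing each for blocking by {Hh, Kk, Pp, Rr}:
Path 1: Dd ← Gg → Hh ← Pp → Ee
  Pp is a fork here and Pp is conditioned on, so the path is blocked at Pp.
Path 2: Dd → Rr → Ee
  Rr is a chain here and Rr is conditioned on, so the path is blocked at Rr.
Path 3: Dd → Hh ← Pp → Ee
  Pp is a fork here and Pp is conditioned on, so the path is blocked at Pp.
Every path is blocked, so Dd and Ee are d-separated given {Hh, Kk, Pp, Rr}.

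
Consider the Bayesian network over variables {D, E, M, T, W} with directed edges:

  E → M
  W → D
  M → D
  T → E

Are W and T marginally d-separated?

Yes

There is one path between W and T:
Path 1: W → D ← M ← E ← T
  D is a collider here and neither D nor any of its descendants is conditioned on, so the collider stays closed — the path is blocked at D.
Since every path is blocked, d-separation holds.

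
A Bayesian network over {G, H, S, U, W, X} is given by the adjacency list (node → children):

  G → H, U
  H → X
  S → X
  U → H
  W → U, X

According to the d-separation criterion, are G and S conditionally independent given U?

Yes — G and S are d-separated given {U}.

4 paths connect G and S; each must be blocked for d-separation to hold:
Path 1: G → U ← W → X ← S
  X is a collider here and neither X nor any of its descendants is conditioned on, so the collider stays closed — the path is blocked at X.
Path 2: G → U → H → X ← S
  U is a chain here and U is conditioned on, so the path is blocked at U.
Path 3: G → H → X ← S
  X is a collider here and neither X nor any of its descendants is conditioned on, so the collider stays closed — the path is blocked at X.
Path 4: G → H ← U ← W → X ← S
  H is a collider here and neither H nor any of its descendants is conditioned on, so the collider stays closed — the path is blocked at H.
All paths are blocked; G ⊥ S | {U} holds.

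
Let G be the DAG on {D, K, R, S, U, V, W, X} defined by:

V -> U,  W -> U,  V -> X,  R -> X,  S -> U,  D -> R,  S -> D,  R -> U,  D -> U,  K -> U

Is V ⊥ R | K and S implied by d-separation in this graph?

Enumerating the 4 paths from V to R and testing each for blocking by {K, S}:
Path 1: V → X ← R
  X is a collider here and neither X nor any of its descendants is conditioned on, so the collider stays closed — the path is blocked at X.
Path 2: V → U ← S → D → R
  U is a collider here and neither U nor any of its descendants is conditioned on, so the collider stays closed — the path is blocked at U.
Path 3: V → U ← R
  U is a collider here and neither U nor any of its descendants is conditioned on, so the collider stays closed — the path is blocked at U.
Path 4: V → U ← D → R
  U is a collider here and neither U nor any of its descendants is conditioned on, so the collider stays closed — the path is blocked at U.
Since every path is blocked, d-separation holds.

Yes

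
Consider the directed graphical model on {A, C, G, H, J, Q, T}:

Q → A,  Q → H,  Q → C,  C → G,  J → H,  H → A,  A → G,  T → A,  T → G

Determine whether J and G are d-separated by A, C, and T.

Enumerating the 6 paths from J to G and testing each for blocking by {A, C, T}:
  1. J → H → A → G — H:chain[open]; A:chain[blocks] ⇒ blocked
  2. J → H → A ← T → G — H:chain[open]; A:collider[open]; T:fork[blocks] ⇒ blocked
  3. J → H → A ← Q → C → G — H:chain[open]; A:collider[open]; Q:fork[open]; C:chain[blocks] ⇒ blocked
  4. J → H ← Q → A → G — H:collider[open]; Q:fork[open]; A:chain[blocks] ⇒ blocked
  5. J → H ← Q → A ← T → G — H:collider[open]; Q:fork[open]; A:collider[open]; T:fork[blocks] ⇒ blocked
  6. J → H ← Q → C → G — H:collider[open]; Q:fork[open]; C:chain[blocks] ⇒ blocked
All paths are blocked; J ⊥ G | {A, C, T} holds.

Yes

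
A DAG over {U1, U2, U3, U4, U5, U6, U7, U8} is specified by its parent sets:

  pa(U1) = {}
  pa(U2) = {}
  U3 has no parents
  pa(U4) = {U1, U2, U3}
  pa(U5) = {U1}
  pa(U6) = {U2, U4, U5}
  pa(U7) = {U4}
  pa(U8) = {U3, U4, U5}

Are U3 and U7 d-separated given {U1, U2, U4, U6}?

There are 5 undirected paths between U3 and U7; checking each against the conditioning set {U1, U2, U4, U6}:
Path 1: U3 → U8 ← U5 ← U1 → U4 → U7
  U8 is a collider here and neither U8 nor any of its descendants is conditioned on, so the collider stays closed — the path is blocked at U8.
Path 2: U3 → U8 ← U5 → U6 ← U2 → U4 → U7
  U8 is a collider here and neither U8 nor any of its descendants is conditioned on, so the collider stays closed — the path is blocked at U8.
Path 3: U3 → U8 ← U5 → U6 ← U4 → U7
  U8 is a collider here and neither U8 nor any of its descendants is conditioned on, so the collider stays closed — the path is blocked at U8.
Path 4: U3 → U8 ← U4 → U7
  U8 is a collider here and neither U8 nor any of its descendants is conditioned on, so the collider stays closed — the path is blocked at U8.
Path 5: U3 → U4 → U7
  U4 is a chain here and U4 is conditioned on, so the path is blocked at U4.
Every path is blocked, so U3 and U7 are d-separated given {U1, U2, U4, U6}.

Yes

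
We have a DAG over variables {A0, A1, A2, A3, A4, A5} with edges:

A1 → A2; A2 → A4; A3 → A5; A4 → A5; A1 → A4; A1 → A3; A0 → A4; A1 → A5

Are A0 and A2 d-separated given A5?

Enumerating the 4 paths from A0 to A2 and testing each for blocking by {A5}:
Path 1: A0 → A4 ← A1 → A2
  A4 is a collider and its descendant A5 is conditioned on, which opens it; A1 is a fork and A1 is not conditioned on — no node blocks this path, so it is active.
Path 2: A0 → A4 → A5 ← A3 ← A1 → A2
  A4 is a chain and A4 is not conditioned on; A5 is a collider and A5 is conditioned on, which opens it; A3 is a chain and A3 is not conditioned on; A1 is a fork and A1 is not conditioned on — no node blocks this path, so it is active.
Path 3: A0 → A4 → A5 ← A1 → A2
  A4 is a chain and A4 is not conditioned on; A5 is a collider and A5 is conditioned on, which opens it; A1 is a fork and A1 is not conditioned on — no node blocks this path, so it is active.
Path 4: A0 → A4 ← A2
  A4 is a collider and its descendant A5 is conditioned on, which opens it — no node blocks this path, so it is active.
Because an active path exists, A0 and A2 are not d-separated.

No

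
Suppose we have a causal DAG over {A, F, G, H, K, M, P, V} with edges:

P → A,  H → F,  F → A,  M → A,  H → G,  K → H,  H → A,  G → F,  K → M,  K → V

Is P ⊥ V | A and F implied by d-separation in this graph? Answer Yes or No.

No

We examine all 4 paths between P and V:
Path 1: P → A ← H ← K → V
  A is a collider and A is conditioned on, which opens it; H is a chain and H is not conditioned on; K is a fork and K is not conditioned on — no node blocks this path, so it is active.
Path 2: P → A ← F ← G ← H ← K → V
  F is a chain here and F is conditioned on, so the path is blocked at F.
Path 3: P → A ← F ← H ← K → V
  F is a chain here and F is conditioned on, so the path is blocked at F.
Path 4: P → A ← M ← K → V
  A is a collider and A is conditioned on, which opens it; M is a chain and M is not conditioned on; K is a fork and K is not conditioned on — no node blocks this path, so it is active.
Because an active path exists, P and V are not d-separated.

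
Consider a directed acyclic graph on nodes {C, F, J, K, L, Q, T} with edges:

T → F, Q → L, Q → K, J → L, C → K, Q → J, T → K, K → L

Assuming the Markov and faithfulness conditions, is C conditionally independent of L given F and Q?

No

3 paths connect C and L; each must be blocked for d-separation to hold:
  1. C → K → L — K:chain[open] ⇒ active
  2. C → K ← Q → L — K:collider[blocks]; Q:fork[blocks] ⇒ blocked
  3. C → K ← Q → J → L — K:collider[blocks]; Q:fork[blocks]; J:chain[open] ⇒ blocked
At least one path is unblocked, so d-separation fails.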